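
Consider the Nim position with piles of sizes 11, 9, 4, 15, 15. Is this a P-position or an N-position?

N-position

Write each in binary and XOR column by column:
  1011  (11)
  1001  (9)
  0100  (4)
  1111  (15)
  1111  (15)
  ----
  0110  (6)
The nim-sum is 6 ≠ 0, so this is an N-position: the player to move can win.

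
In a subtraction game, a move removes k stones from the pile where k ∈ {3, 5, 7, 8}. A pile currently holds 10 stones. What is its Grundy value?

3

Compute g(0), g(1), … for moves {3, 5, 7, 8}:
k:     0  1  2  3  4  5  6  7  8  9 10
g(k):  0  0  0  1  1  1  2  2  2  3  3
So g(10) = 3.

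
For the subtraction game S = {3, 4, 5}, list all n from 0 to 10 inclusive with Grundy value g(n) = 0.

Compute g(0), g(1), … for moves {3, 4, 5}:
g(0) = mex{} = 0
g(1) = mex{} = 0
g(2) = mex{} = 0
g(3) = mex{0} = 1
g(4) = mex{0} = 1
g(5) = mex{0} = 1
g(6) = mex{0,1} = 2
g(7) = mex{0,1} = 2
g(8) = mex{1} = 0
g(9) = mex{1,2} = 0
g(10) = mex{1,2} = 0
The P-positions (g = 0) in 0..10 are 0, 1, 2, 8, 9, 10.

0, 1, 2, 8, 9, 10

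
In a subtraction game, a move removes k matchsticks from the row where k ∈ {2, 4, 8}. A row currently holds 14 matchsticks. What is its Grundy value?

1

Grundy values for subtraction set {2, 4, 8}:
k:     0  1  2  3  4  5  6  7  8  9 10 11 12 13 14
g(k):  0  0  1  1  2  2  0  0  1  1  2  2  0  0  1
So g(14) = 1.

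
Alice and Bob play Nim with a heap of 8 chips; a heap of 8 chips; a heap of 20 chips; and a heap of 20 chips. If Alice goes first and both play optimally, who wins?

Bob wins

Nim-sum: 8 ^ 8 ^ 20 ^ 20 = 0.
The nim-sum is 0, so this is a P-position: the player to move is in a losing position under optimal play; Alice is about to move from it and so loses — Bob wins.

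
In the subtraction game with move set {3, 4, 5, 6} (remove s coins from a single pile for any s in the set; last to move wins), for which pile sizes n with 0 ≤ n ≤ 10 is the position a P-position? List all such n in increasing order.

0, 1, 2, 9, 10

Grundy values for subtraction set {3, 4, 5, 6}:
g(0) = mex{} = 0
g(1) = mex{} = 0
g(2) = mex{} = 0
g(3) = mex{0} = 1
g(4) = mex{0} = 1
g(5) = mex{0} = 1
g(6) = mex{0,1} = 2
g(7) = mex{0,1} = 2
g(8) = mex{0,1} = 2
g(9) = mex{1,2} = 0
g(10) = mex{1,2} = 0
The P-positions (g = 0) in 0..10 are 0, 1, 2, 9, 10.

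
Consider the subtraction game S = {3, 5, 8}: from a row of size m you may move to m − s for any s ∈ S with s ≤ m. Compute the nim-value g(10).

3

Build the Grundy sequence with g(k) = mex{g(k−s) : s ∈ {3, 5, 8}, s ≤ k}:
g(0) = mex{} = 0
g(1) = mex{} = 0
g(2) = mex{} = 0
g(3) = mex{0} = 1
g(4) = mex{0} = 1
g(5) = mex{0} = 1
g(6) = mex{0,1} = 2
g(7) = mex{0,1} = 2
g(8) = mex{0,1} = 2
g(9) = mex{0,1,2} = 3
g(10) = mex{0,1,2} = 3
So g(10) = 3.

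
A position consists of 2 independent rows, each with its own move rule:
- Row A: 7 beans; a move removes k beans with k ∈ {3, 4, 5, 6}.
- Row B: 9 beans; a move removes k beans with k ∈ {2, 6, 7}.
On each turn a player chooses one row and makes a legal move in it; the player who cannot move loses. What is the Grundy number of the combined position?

For row A, compute g(0), g(1), … with moves {3, 4, 5, 6}:
g(0) = mex{} = 0
g(1) = mex{} = 0
g(2) = mex{} = 0
g(3) = mex{0} = 1
g(4) = mex{0} = 1
g(5) = mex{0} = 1
g(6) = mex{0,1} = 2
g(7) = mex{0,1} = 2
So g(7) = 2.
Grundy values for row B (subtraction set {2, 6, 7}):
k:     0  1  2  3  4  5  6  7  8  9
g(k):  0  0  1  1  0  0  1  1  2  0
So g(9) = 0.
By the Sprague-Grundy theorem, the Grundy value of a sum of independent games is the XOR of the component values.
Combined value = 2 ⊕ 0 = 2.

2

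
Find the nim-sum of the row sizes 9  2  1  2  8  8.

8

In binary:
  1001  (9)
  0010  (2)
  0001  (1)
  0010  (2)
  1000  (8)
  1000  (8)
  ----
  1000  (8)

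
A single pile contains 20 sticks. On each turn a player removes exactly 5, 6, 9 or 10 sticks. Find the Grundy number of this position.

1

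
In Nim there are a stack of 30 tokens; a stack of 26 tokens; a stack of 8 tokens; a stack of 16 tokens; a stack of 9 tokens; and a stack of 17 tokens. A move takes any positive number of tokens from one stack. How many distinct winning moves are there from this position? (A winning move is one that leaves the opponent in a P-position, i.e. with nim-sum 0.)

1

Compute the nim-sum pairwise:
30 ⊕ 26 = 4
4 ⊕ 8 = 12
12 ⊕ 16 = 28
28 ⊕ 9 = 21
21 ⊕ 17 = 4
The overall nim-sum is X = 4. A stack of size p has a winning move iff p XOR X < p (reduce it to p XOR X).
  30: 30 XOR 4 = 26 < 30 — winning move (to 26).
  26: 26 XOR 4 = 30 ≥ 26 — no move.
  8: 8 XOR 4 = 12 ≥ 8 — no move.
  16: 16 XOR 4 = 20 ≥ 16 — no move.
  9: 9 XOR 4 = 13 ≥ 9 — no move.
  17: 17 XOR 4 = 21 ≥ 17 — no move.
That gives 1 winning move.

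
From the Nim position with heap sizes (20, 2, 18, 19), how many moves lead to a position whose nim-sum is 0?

3

Nim-sum: 20 XOR 2 XOR 18 XOR 19 = 23.
The overall nim-sum is X = 23. A heap of size p has a winning move iff p XOR X < p (reduce it to p XOR X).
  20: 20 XOR 23 = 3 < 20 — winning move (to 3).
  2: 2 XOR 23 = 21 ≥ 2 — no move.
  18: 18 XOR 23 = 5 < 18 — winning move (to 5).
  19: 19 XOR 23 = 4 < 19 — winning move (to 4).
That gives 3 winning moves.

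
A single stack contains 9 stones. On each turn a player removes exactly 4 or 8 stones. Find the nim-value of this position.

2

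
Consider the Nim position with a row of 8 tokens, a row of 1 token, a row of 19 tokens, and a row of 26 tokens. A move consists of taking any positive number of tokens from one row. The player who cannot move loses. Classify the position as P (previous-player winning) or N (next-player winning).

Compute the nim-sum pairwise:
8 ⊕ 1 = 9
9 ⊕ 19 = 26
26 ⊕ 26 = 0
The nim-sum is 0, so this is a P-position: the player to move is in a losing position under optimal play.

P-position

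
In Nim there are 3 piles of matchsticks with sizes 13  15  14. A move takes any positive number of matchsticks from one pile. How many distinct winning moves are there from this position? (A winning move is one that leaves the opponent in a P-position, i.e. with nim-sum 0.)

3

Compute the nim-sum pairwise:
13 ⊕ 15 = 2
2 ⊕ 14 = 12
The overall nim-sum is X = 12. A pile of size p has a winning move iff p XOR X < p (reduce it to p XOR X).
  13: 13 XOR 12 = 1 < 13 — winning move (to 1).
  15: 15 XOR 12 = 3 < 15 — winning move (to 3).
  14: 14 XOR 12 = 2 < 14 — winning move (to 2).
That gives 3 winning moves.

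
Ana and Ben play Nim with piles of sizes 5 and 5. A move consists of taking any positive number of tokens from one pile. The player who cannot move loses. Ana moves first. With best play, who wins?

Compute the nim-sum pairwise:
5 ^ 5 = 0
The nim-sum is 0, so this is a P-position: the player to move is in a losing position under optimal play; Ana is about to move from it and so loses — Ben wins.

Ben wins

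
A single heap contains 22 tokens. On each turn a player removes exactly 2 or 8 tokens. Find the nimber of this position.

Compute g(0), g(1), … for moves {2, 8}:
k:     0  1  2  3  4  5  6  7  8  9 10 11 12 13 14 15 16 17 18 19 20 21 22
g(k):  0  0  1  1  0  0  1  1  2  2  0  0  1  1  0  0  1  1  2  2  0  0  1
So g(22) = 1.

1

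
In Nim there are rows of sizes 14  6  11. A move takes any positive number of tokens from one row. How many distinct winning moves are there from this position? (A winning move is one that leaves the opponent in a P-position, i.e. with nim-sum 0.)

3

Bitwise XOR of the heap sizes:
  1110  (14)
  0110  (6)
  1011  (11)
  ----
  0011  (3)
The overall nim-sum is X = 3. A row of size p has a winning move iff p XOR X < p (reduce it to p XOR X).
  14: 14 XOR 3 = 13 < 14 — winning move (to 13).
  6: 6 XOR 3 = 5 < 6 — winning move (to 5).
  11: 11 XOR 3 = 8 < 11 — winning move (to 8).
That gives 3 winning moves.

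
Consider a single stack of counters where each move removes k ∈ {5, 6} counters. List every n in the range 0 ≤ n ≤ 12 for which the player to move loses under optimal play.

0, 1, 2, 3, 4, 11, 12

Compute g(0), g(1), … for moves {5, 6}:
g(0) = mex{} = 0
g(1) = mex{} = 0
g(2) = mex{} = 0
g(3) = mex{} = 0
g(4) = mex{} = 0
g(5) = mex{0} = 1
g(6) = mex{0} = 1
g(7) = mex{0} = 1
g(8) = mex{0} = 1
g(9) = mex{0} = 1
g(10) = mex{0,1} = 2
g(11) = mex{1} = 0
g(12) = mex{1} = 0
The P-positions (g = 0) in 0..12 are 0, 1, 2, 3, 4, 11, 12.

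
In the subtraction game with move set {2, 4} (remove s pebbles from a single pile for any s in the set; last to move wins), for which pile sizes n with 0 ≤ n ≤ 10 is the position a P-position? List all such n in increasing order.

0, 1, 6, 7

Build the Grundy sequence with g(k) = mex{g(k−s) : s ∈ {2, 4}, s ≤ k}:
k:     0  1  2  3  4  5  6  7  8  9 10
g(k):  0  0  1  1  2  2  0  0  1  1  2
The P-positions (g = 0) in 0..10 are 0, 1, 6, 7.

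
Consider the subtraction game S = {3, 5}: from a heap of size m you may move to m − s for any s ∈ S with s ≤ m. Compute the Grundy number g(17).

Build the Grundy sequence with g(k) = mex{g(k−s) : s ∈ {3, 5}, s ≤ k}:
k:     0  1  2  3  4  5  6  7  8  9 10 11 12 13 14 15 16 17
g(k):  0  0  0  1  1  1  2  2  0  0  0  1  1  1  2  2  0  0
So g(17) = 0.

0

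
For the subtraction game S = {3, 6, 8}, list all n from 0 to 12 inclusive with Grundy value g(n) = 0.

0, 1, 2, 11, 12

Grundy values for subtraction set {3, 6, 8}:
k:     0  1  2  3  4  5  6  7  8  9 10 11 12
g(k):  0  0  0  1  1  1  2  2  2  3  3  0  0
The P-positions (g = 0) in 0..12 are 0, 1, 2, 11, 12.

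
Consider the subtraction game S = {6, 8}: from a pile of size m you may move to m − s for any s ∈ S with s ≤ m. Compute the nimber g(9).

1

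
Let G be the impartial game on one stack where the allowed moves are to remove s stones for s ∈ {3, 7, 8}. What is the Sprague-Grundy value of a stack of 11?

Compute g(0), g(1), … for moves {3, 7, 8}:
g(0) = mex{} = 0
g(1) = mex{} = 0
g(2) = mex{} = 0
g(3) = mex{0} = 1
g(4) = mex{0} = 1
g(5) = mex{0} = 1
g(6) = mex{1} = 0
g(7) = mex{0,1} = 2
g(8) = mex{0,1} = 2
g(9) = mex{0} = 1
g(10) = mex{0,1,2} = 3
g(11) = mex{1,2} = 0
So g(11) = 0.

0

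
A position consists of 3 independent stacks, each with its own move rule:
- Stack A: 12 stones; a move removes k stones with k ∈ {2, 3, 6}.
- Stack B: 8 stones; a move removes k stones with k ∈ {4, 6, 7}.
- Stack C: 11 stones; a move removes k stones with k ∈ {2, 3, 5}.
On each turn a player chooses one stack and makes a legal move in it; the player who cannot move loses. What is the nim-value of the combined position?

1

Grundy values for stack A (subtraction set {2, 3, 6}):
g(0) = mex{} = 0
g(1) = mex{} = 0
g(2) = mex{0} = 1
g(3) = mex{0} = 1
g(4) = mex{0,1} = 2
g(5) = mex{1} = 0
g(6) = mex{0,1,2} = 3
g(7) = mex{0,2} = 1
g(8) = mex{0,1,3} = 2
g(9) = mex{1,3} = 0
g(10) = mex{1,2} = 0
g(11) = mex{0,2} = 1
g(12) = mex{0,3} = 1
So g(12) = 1.
Grundy values for stack B (subtraction set {4, 6, 7}):
g(0) = mex{} = 0
g(1) = mex{} = 0
g(2) = mex{} = 0
g(3) = mex{} = 0
g(4) = mex{0} = 1
g(5) = mex{0} = 1
g(6) = mex{0} = 1
g(7) = mex{0} = 1
g(8) = mex{0,1} = 2
So g(8) = 2.
For stack C, compute g(0), g(1), … with moves {2, 3, 5}:
g(0) = mex{} = 0
g(1) = mex{} = 0
g(2) = mex{0} = 1
g(3) = mex{0} = 1
g(4) = mex{0,1} = 2
g(5) = mex{0,1} = 2
g(6) = mex{0,1,2} = 3
g(7) = mex{1,2} = 0
g(8) = mex{1,2,3} = 0
g(9) = mex{0,2,3} = 1
g(10) = mex{0,2} = 1
g(11) = mex{0,1,3} = 2
So g(11) = 2.
By the Sprague-Grundy theorem, the Grundy value of a sum of independent games is the XOR of the component values.
Combined value = 1 ⊕ 2 ⊕ 2 = 1.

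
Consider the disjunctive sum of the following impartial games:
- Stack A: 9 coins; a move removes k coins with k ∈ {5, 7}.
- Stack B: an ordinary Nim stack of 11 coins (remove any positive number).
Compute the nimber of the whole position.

10

For stack A, compute g(0), g(1), … with moves {5, 7}:
k:     0  1  2  3  4  5  6  7  8  9
g(k):  0  0  0  0  0  1  1  1  1  1
So g(9) = 1.
Stack B is a plain Nim stack of size 11, so its Grundy value is 11.
By the Sprague-Grundy theorem, the Grundy value of a sum of independent games is the XOR of the component values.
Combined value = 1 ⊕ 11 = 10.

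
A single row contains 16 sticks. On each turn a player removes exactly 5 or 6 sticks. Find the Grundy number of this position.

Grundy values for subtraction set {5, 6}:
k:     0  1  2  3  4  5  6  7  8  9 10 11 12 13 14 15 16
g(k):  0  0  0  0  0  1  1  1  1  1  2  0  0  0  0  0  1
So g(16) = 1.

1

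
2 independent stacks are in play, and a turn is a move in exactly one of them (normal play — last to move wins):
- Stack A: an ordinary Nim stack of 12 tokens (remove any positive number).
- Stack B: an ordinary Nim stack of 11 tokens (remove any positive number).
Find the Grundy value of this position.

Stack A is a plain Nim stack of size 12, so its Grundy value is 12.
Stack B is a plain Nim stack of size 11, so its Grundy value is 11.
The value of a disjunctive sum is the nim-sum of the parts.
Combined value = 12 ⊕ 11 = 7.

7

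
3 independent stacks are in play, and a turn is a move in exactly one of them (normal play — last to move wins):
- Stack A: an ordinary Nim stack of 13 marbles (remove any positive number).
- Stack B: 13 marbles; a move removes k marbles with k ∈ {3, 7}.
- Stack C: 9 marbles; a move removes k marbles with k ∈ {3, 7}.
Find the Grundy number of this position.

13

Stack A is a plain Nim stack of size 13, so its Grundy value is 13.
For stack B, compute g(0), g(1), … with moves {3, 7}:
g(0) = mex{} = 0
g(1) = mex{} = 0
g(2) = mex{} = 0
g(3) = mex{0} = 1
g(4) = mex{0} = 1
g(5) = mex{0} = 1
g(6) = mex{1} = 0
g(7) = mex{0,1} = 2
g(8) = mex{0,1} = 2
g(9) = mex{0} = 1
g(10) = mex{1,2} = 0
g(11) = mex{1,2} = 0
g(12) = mex{1} = 0
g(13) = mex{0} = 1
So g(13) = 1.
For stack C, compute g(0), g(1), … with moves {3, 7}:
k:     0  1  2  3  4  5  6  7  8  9
g(k):  0  0  0  1  1  1  0  2  2  1
So g(9) = 1.
By the Sprague-Grundy theorem, the Grundy value of a sum of independent games is the XOR of the component values.
Combined value = 13 XOR 1 XOR 1 = 13.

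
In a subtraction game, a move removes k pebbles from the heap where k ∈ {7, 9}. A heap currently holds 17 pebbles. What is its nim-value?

Build the Grundy sequence with g(k) = mex{g(k−s) : s ∈ {7, 9}, s ≤ k}:
k:     0  1  2  3  4  5  6  7  8  9 10 11 12 13 14 15 16 17
g(k):  0  0  0  0  0  0  0  1  1  1  1  1  1  1  2  2  0  0
So g(17) = 0.

0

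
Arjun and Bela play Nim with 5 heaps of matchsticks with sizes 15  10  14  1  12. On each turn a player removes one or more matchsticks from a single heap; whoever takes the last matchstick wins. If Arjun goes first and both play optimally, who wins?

Arjun wins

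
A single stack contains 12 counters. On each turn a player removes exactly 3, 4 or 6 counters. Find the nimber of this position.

Build the Grundy sequence with g(k) = mex{g(k−s) : s ∈ {3, 4, 6}, s ≤ k}:
g(0) = mex{} = 0
g(1) = mex{} = 0
g(2) = mex{} = 0
g(3) = mex{0} = 1
g(4) = mex{0} = 1
g(5) = mex{0} = 1
g(6) = mex{0,1} = 2
g(7) = mex{0,1} = 2
g(8) = mex{0,1} = 2
g(9) = mex{1,2} = 0
g(10) = mex{1,2} = 0
g(11) = mex{1,2} = 0
g(12) = mex{0,2} = 1
So g(12) = 1.

1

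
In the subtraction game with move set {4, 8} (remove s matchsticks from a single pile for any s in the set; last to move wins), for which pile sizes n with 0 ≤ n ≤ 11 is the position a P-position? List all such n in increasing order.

Grundy values for subtraction set {4, 8}:
g(0) = mex{} = 0
g(1) = mex{} = 0
g(2) = mex{} = 0
g(3) = mex{} = 0
g(4) = mex{0} = 1
g(5) = mex{0} = 1
g(6) = mex{0} = 1
g(7) = mex{0} = 1
g(8) = mex{0,1} = 2
g(9) = mex{0,1} = 2
g(10) = mex{0,1} = 2
g(11) = mex{0,1} = 2
The P-positions (g = 0) in 0..11 are 0, 1, 2, 3.

0, 1, 2, 3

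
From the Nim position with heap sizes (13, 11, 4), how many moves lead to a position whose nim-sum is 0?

1

Compute the nim-sum pairwise:
13 ^ 11 = 6
6 ^ 4 = 2
The overall nim-sum is X = 2. A heap of size p has a winning move iff p XOR X < p (reduce it to p XOR X).
  13: 13 XOR 2 = 15 ≥ 13 — no move.
  11: 11 XOR 2 = 9 < 11 — winning move (to 9).
  4: 4 XOR 2 = 6 ≥ 4 — no move.
That gives 1 winning move.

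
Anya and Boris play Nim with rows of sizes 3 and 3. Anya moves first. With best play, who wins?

Boris wins

Nim-sum: 3 ^ 3 = 0.
The nim-sum is 0, so this is a P-position: the player to move is in a losing position under optimal play; Anya is about to move from it and so loses — Boris wins.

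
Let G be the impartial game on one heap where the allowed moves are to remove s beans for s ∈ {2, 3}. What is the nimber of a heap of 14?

2

Build the Grundy sequence with g(k) = mex{g(k−s) : s ∈ {2, 3}, s ≤ k}:
g(0) = mex{} = 0
g(1) = mex{} = 0
g(2) = mex{0} = 1
g(3) = mex{0} = 1
g(4) = mex{0,1} = 2
g(5) = mex{1} = 0
g(6) = mex{1,2} = 0
g(7) = mex{0,2} = 1
g(8) = mex{0} = 1
g(9) = mex{0,1} = 2
g(10) = mex{1} = 0
g(11) = mex{1,2} = 0
g(12) = mex{0,2} = 1
g(13) = mex{0} = 1
g(14) = mex{0,1} = 2
So g(14) = 2.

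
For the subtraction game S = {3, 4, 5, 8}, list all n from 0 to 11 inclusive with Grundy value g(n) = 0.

0, 1, 2, 11

Compute g(0), g(1), … for moves {3, 4, 5, 8}:
k:     0  1  2  3  4  5  6  7  8  9 10 11
g(k):  0  0  0  1  1  1  2  2  2  3  3  0
The P-positions (g = 0) in 0..11 are 0, 1, 2, 11.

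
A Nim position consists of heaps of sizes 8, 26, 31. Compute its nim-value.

13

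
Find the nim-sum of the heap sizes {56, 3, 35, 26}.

2

Nim-sum: 56 ^ 3 ^ 35 ^ 26 = 2.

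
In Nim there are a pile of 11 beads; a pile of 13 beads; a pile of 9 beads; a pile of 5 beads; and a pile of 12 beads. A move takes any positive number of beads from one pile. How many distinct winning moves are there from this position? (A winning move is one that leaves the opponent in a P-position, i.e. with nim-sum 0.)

3

Nim-sum: 11 ^ 13 ^ 9 ^ 5 ^ 12 = 6.
The overall nim-sum is X = 6. A pile of size p has a winning move iff p XOR X < p (reduce it to p XOR X).
  11: 11 XOR 6 = 13 ≥ 11 — no move.
  13: 13 XOR 6 = 11 < 13 — winning move (to 11).
  9: 9 XOR 6 = 15 ≥ 9 — no move.
  5: 5 XOR 6 = 3 < 5 — winning move (to 3).
  12: 12 XOR 6 = 10 < 12 — winning move (to 10).
That gives 3 winning moves.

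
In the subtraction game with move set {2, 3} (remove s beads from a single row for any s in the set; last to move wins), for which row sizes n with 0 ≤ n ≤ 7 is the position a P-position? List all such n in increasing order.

0, 1, 5, 6

Compute g(0), g(1), … for moves {2, 3}:
g(0) = mex{} = 0
g(1) = mex{} = 0
g(2) = mex{0} = 1
g(3) = mex{0} = 1
g(4) = mex{0,1} = 2
g(5) = mex{1} = 0
g(6) = mex{1,2} = 0
g(7) = mex{0,2} = 1
The P-positions (g = 0) in 0..7 are 0, 1, 5, 6.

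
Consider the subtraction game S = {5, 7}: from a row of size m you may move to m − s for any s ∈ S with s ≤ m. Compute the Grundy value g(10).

2

Build the Grundy sequence with g(k) = mex{g(k−s) : s ∈ {5, 7}, s ≤ k}:
k:     0  1  2  3  4  5  6  7  8  9 10
g(k):  0  0  0  0  0  1  1  1  1  1  2
So g(10) = 2.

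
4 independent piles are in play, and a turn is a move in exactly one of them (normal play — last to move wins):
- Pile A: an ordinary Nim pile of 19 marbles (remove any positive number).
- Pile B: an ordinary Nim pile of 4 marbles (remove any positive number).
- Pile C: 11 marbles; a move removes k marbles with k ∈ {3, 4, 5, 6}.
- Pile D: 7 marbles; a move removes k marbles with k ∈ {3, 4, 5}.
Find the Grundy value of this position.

21

Pile A is a plain Nim pile of size 19, so its Grundy value is 19.
Pile B is a plain Nim pile of size 4, so its Grundy value is 4.
Grundy values for pile C (subtraction set {3, 4, 5, 6}):
k:     0  1  2  3  4  5  6  7  8  9 10 11
g(k):  0  0  0  1  1  1  2  2  2  0  0  0
So g(11) = 0.
Grundy values for pile D (subtraction set {3, 4, 5}):
g(0) = mex{} = 0
g(1) = mex{} = 0
g(2) = mex{} = 0
g(3) = mex{0} = 1
g(4) = mex{0} = 1
g(5) = mex{0} = 1
g(6) = mex{0,1} = 2
g(7) = mex{0,1} = 2
So g(7) = 2.
The value of a disjunctive sum is the nim-sum of the parts.
Combined value = 19 ⊕ 4 ⊕ 0 ⊕ 2 = 21.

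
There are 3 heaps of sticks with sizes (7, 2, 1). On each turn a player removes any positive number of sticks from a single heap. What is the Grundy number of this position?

4

Bitwise XOR of the heap sizes:
  111  (7)
  010  (2)
  001  (1)
  ---
  100  (4)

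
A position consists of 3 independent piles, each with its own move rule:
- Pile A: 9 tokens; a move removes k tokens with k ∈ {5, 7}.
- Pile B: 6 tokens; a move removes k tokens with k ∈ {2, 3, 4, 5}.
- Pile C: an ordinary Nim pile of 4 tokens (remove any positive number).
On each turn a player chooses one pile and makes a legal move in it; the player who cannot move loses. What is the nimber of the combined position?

Build the Grundy sequence for pile A with g(k) = mex{g(k−s) : s ∈ {5, 7}, s ≤ k}:
k:     0  1  2  3  4  5  6  7  8  9
g(k):  0  0  0  0  0  1  1  1  1  1
So g(9) = 1.
For pile B, compute g(0), g(1), … with moves {2, 3, 4, 5}:
k:     0  1  2  3  4  5  6
g(k):  0  0  1  1  2  2  3
So g(6) = 3.
Pile C is a plain Nim pile of size 4, so its Grundy value is 4.
By the Sprague-Grundy theorem, the Grundy value of a sum of independent games is the XOR of the component values.
Combined value = 1 XOR 3 XOR 4 = 6.

6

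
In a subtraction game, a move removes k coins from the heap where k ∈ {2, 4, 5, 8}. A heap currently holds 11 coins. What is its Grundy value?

2

Compute g(0), g(1), … for moves {2, 4, 5, 8}:
k:     0  1  2  3  4  5  6  7  8  9 10 11
g(k):  0  0  1  1  2  2  3  0  4  1  0  2
So g(11) = 2.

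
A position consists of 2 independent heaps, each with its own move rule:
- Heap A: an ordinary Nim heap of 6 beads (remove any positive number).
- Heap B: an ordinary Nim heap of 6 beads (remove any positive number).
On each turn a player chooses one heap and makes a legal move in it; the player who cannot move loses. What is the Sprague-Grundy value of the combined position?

Heap A is a plain Nim heap of size 6, so its Grundy value is 6.
Heap B is a plain Nim heap of size 6, so its Grundy value is 6.
By the Sprague-Grundy theorem, the Grundy value of a sum of independent games is the XOR of the component values.
Combined value = 6 ⊕ 6 = 0.

0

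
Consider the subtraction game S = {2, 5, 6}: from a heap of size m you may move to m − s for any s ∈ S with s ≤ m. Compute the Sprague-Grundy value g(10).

Grundy values for subtraction set {2, 5, 6}:
k:     0  1  2  3  4  5  6  7  8  9 10
g(k):  0  0  1  1  0  2  1  3  0  2  1
So g(10) = 1.

1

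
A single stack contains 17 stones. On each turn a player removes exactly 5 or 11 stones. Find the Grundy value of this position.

0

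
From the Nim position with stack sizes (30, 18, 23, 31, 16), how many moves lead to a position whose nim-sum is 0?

Write each in binary and XOR column by column:
  11110  (30)
  10010  (18)
  10111  (23)
  11111  (31)
  10000  (16)
  -----
  10100  (20)
The overall nim-sum is X = 20. A stack of size p has a winning move iff p XOR X < p (reduce it to p XOR X).
  30: 30 XOR 20 = 10 < 30 — winning move (to 10).
  18: 18 XOR 20 = 6 < 18 — winning move (to 6).
  23: 23 XOR 20 = 3 < 23 — winning move (to 3).
  31: 31 XOR 20 = 11 < 31 — winning move (to 11).
  16: 16 XOR 20 = 4 < 16 — winning move (to 4).
That gives 5 winning moves.

5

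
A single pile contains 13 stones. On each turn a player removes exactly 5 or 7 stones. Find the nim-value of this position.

Grundy values for subtraction set {5, 7}:
g(0) = mex{} = 0
g(1) = mex{} = 0
g(2) = mex{} = 0
g(3) = mex{} = 0
g(4) = mex{} = 0
g(5) = mex{0} = 1
g(6) = mex{0} = 1
g(7) = mex{0} = 1
g(8) = mex{0} = 1
g(9) = mex{0} = 1
g(10) = mex{0,1} = 2
g(11) = mex{0,1} = 2
g(12) = mex{1} = 0
g(13) = mex{1} = 0
So g(13) = 0.

0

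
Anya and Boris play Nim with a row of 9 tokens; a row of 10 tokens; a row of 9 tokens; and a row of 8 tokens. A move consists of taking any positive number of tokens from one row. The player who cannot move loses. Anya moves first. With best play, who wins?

Anya wins

Compute the nim-sum pairwise:
9 XOR 10 = 3
3 XOR 9 = 10
10 XOR 8 = 2
The nim-sum is 2 ≠ 0, so this is an N-position: the player to move can win; Anya has a winning move.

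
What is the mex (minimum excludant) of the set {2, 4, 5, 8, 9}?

0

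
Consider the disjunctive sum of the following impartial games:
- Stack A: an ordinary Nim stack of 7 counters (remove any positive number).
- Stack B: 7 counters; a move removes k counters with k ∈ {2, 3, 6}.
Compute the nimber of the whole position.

6

Stack A is a plain Nim stack of size 7, so its Grundy value is 7.
Grundy values for stack B (subtraction set {2, 3, 6}):
k:     0  1  2  3  4  5  6  7
g(k):  0  0  1  1  2  0  3  1
So g(7) = 1.
By the Sprague-Grundy theorem, the Grundy value of a sum of independent games is the XOR of the component values.
Combined value = 7 XOR 1 = 6.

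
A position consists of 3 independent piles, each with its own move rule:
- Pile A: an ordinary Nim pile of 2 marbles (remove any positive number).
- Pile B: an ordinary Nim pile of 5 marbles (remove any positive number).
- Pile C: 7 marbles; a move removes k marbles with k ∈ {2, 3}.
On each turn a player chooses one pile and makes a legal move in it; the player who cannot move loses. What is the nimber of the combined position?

Pile A is a plain Nim pile of size 2, so its Grundy value is 2.
Pile B is a plain Nim pile of size 5, so its Grundy value is 5.
Build the Grundy sequence for pile C with g(k) = mex{g(k−s) : s ∈ {2, 3}, s ≤ k}:
g(0) = mex{} = 0
g(1) = mex{} = 0
g(2) = mex{0} = 1
g(3) = mex{0} = 1
g(4) = mex{0,1} = 2
g(5) = mex{1} = 0
g(6) = mex{1,2} = 0
g(7) = mex{0,2} = 1
So g(7) = 1.
The value of a disjunctive sum is the nim-sum of the parts.
Combined value = 2 XOR 5 XOR 1 = 6.

6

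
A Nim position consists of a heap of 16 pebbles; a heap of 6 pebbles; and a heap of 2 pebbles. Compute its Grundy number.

20

Nim-sum: 16 XOR 6 XOR 2 = 20.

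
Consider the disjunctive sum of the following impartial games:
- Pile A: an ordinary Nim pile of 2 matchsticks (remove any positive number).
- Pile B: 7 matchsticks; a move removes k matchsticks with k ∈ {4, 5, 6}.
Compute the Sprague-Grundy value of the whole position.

3

Pile A is a plain Nim pile of size 2, so its Grundy value is 2.
For pile B, compute g(0), g(1), … with moves {4, 5, 6}:
k:     0  1  2  3  4  5  6  7
g(k):  0  0  0  0  1  1  1  1
So g(7) = 1.
The value of a disjunctive sum is the nim-sum of the parts.
Combined value = 2 ⊕ 1 = 3.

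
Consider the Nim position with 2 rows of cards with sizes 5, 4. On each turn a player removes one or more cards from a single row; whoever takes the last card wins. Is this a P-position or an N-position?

Compute the nim-sum pairwise:
5 ^ 4 = 1
The nim-sum is 1 ≠ 0, so this is an N-position: the player to move can win.

N-position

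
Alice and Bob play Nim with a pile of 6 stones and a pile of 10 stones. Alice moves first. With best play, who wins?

Alice wins

In binary:
  0110  (6)
  1010  (10)
  ----
  1100  (12)
The nim-sum is 12 ≠ 0, so this is an N-position: the player to move can win; Alice has a winning move.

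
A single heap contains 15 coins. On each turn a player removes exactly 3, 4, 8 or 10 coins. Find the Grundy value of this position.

Compute g(0), g(1), … for moves {3, 4, 8, 10}:
k:     0  1  2  3  4  5  6  7  8  9 10 11 12 13 14 15
g(k):  0  0  0  1  1  1  2  0  2  3  1  3  4  0  0  2
So g(15) = 2.

2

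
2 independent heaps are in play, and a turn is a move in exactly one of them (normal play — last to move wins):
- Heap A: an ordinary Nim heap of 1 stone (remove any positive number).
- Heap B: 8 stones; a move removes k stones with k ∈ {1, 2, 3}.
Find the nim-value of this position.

Heap A is a plain Nim heap of size 1, so its Grundy value is 1.
Build the Grundy sequence for heap B with g(k) = mex{g(k−s) : s ∈ {1, 2, 3}, s ≤ k}:
g(0) = mex{} = 0
g(1) = mex{0} = 1
g(2) = mex{0,1} = 2
g(3) = mex{0,1,2} = 3
g(4) = mex{1,2,3} = 0
g(5) = mex{0,2,3} = 1
g(6) = mex{0,1,3} = 2
g(7) = mex{0,1,2} = 3
g(8) = mex{1,2,3} = 0
So g(8) = 0.
By the Sprague-Grundy theorem, the Grundy value of a sum of independent games is the XOR of the component values.
Combined value = 1 ⊕ 0 = 1.

1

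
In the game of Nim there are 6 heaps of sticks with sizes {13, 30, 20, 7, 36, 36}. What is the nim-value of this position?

0

In binary:
  001101  (13)
  011110  (30)
  010100  (20)
  000111  (7)
  100100  (36)
  100100  (36)
  ------
  000000  (0)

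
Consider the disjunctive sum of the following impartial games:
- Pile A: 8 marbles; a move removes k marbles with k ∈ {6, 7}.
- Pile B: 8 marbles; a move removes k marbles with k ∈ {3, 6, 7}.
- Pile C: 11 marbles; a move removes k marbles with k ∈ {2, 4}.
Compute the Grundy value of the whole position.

Build the Grundy sequence for pile A with g(k) = mex{g(k−s) : s ∈ {6, 7}, s ≤ k}:
k:     0  1  2  3  4  5  6  7  8
g(k):  0  0  0  0  0  0  1  1  1
So g(8) = 1.
Build the Grundy sequence for pile B with g(k) = mex{g(k−s) : s ∈ {3, 6, 7}, s ≤ k}:
g(0) = mex{} = 0
g(1) = mex{} = 0
g(2) = mex{} = 0
g(3) = mex{0} = 1
g(4) = mex{0} = 1
g(5) = mex{0} = 1
g(6) = mex{0,1} = 2
g(7) = mex{0,1} = 2
g(8) = mex{0,1} = 2
So g(8) = 2.
Grundy values for pile C (subtraction set {2, 4}):
g(0) = mex{} = 0
g(1) = mex{} = 0
g(2) = mex{0} = 1
g(3) = mex{0} = 1
g(4) = mex{0,1} = 2
g(5) = mex{0,1} = 2
g(6) = mex{1,2} = 0
g(7) = mex{1,2} = 0
g(8) = mex{0,2} = 1
g(9) = mex{0,2} = 1
g(10) = mex{0,1} = 2
g(11) = mex{0,1} = 2
So g(11) = 2.
By the Sprague-Grundy theorem, the Grundy value of a sum of independent games is the XOR of the component values.
Combined value = 1 XOR 2 XOR 2 = 1.

1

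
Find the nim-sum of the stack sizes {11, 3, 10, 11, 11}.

2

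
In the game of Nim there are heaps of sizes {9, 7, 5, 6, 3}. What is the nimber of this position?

Nim-sum: 9 XOR 7 XOR 5 XOR 6 XOR 3 = 14.

14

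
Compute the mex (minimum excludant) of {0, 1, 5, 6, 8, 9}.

2

The values 0, 1 are all present; 2 is the first non-negative integer missing from the set.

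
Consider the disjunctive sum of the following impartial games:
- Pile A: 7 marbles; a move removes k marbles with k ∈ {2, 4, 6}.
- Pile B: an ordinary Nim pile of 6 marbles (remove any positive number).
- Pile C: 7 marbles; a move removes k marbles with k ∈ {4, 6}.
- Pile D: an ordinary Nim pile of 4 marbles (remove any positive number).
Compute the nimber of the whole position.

Grundy values for pile A (subtraction set {2, 4, 6}):
k:     0  1  2  3  4  5  6  7
g(k):  0  0  1  1  2  2  3  3
So g(7) = 3.
Pile B is a plain Nim pile of size 6, so its Grundy value is 6.
Build the Grundy sequence for pile C with g(k) = mex{g(k−s) : s ∈ {4, 6}, s ≤ k}:
g(0) = mex{} = 0
g(1) = mex{} = 0
g(2) = mex{} = 0
g(3) = mex{} = 0
g(4) = mex{0} = 1
g(5) = mex{0} = 1
g(6) = mex{0} = 1
g(7) = mex{0} = 1
So g(7) = 1.
Pile D is a plain Nim pile of size 4, so its Grundy value is 4.
The value of a disjunctive sum is the nim-sum of the parts.
Combined value = 3 ⊕ 6 ⊕ 1 ⊕ 4 = 0.

0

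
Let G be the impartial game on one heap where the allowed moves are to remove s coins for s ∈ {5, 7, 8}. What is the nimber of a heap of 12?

Build the Grundy sequence with g(k) = mex{g(k−s) : s ∈ {5, 7, 8}, s ≤ k}:
g(0) = mex{} = 0
g(1) = mex{} = 0
g(2) = mex{} = 0
g(3) = mex{} = 0
g(4) = mex{} = 0
g(5) = mex{0} = 1
g(6) = mex{0} = 1
g(7) = mex{0} = 1
g(8) = mex{0} = 1
g(9) = mex{0} = 1
g(10) = mex{0,1} = 2
g(11) = mex{0,1} = 2
g(12) = mex{0,1} = 2
So g(12) = 2.

2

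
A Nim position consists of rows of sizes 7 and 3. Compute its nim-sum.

4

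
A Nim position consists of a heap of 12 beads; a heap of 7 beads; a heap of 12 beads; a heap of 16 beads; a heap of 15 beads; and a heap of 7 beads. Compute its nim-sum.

Nim-sum: 12 ⊕ 7 ⊕ 12 ⊕ 16 ⊕ 15 ⊕ 7 = 31.

31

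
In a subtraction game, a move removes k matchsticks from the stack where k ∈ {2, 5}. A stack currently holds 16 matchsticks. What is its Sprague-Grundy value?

1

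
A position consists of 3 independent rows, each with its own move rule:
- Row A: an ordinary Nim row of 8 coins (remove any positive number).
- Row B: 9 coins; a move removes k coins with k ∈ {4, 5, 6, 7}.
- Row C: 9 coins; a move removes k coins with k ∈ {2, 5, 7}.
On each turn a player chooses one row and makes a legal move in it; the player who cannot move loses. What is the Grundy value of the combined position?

8

Row A is a plain Nim row of size 8, so its Grundy value is 8.
Build the Grundy sequence for row B with g(k) = mex{g(k−s) : s ∈ {4, 5, 6, 7}, s ≤ k}:
g(0) = mex{} = 0
g(1) = mex{} = 0
g(2) = mex{} = 0
g(3) = mex{} = 0
g(4) = mex{0} = 1
g(5) = mex{0} = 1
g(6) = mex{0} = 1
g(7) = mex{0} = 1
g(8) = mex{0,1} = 2
g(9) = mex{0,1} = 2
So g(9) = 2.
Grundy values for row C (subtraction set {2, 5, 7}):
g(0) = mex{} = 0
g(1) = mex{} = 0
g(2) = mex{0} = 1
g(3) = mex{0} = 1
g(4) = mex{1} = 0
g(5) = mex{0,1} = 2
g(6) = mex{0} = 1
g(7) = mex{0,1,2} = 3
g(8) = mex{0,1} = 2
g(9) = mex{0,1,3} = 2
So g(9) = 2.
By the Sprague-Grundy theorem, the Grundy value of a sum of independent games is the XOR of the component values.
Combined value = 8 XOR 2 XOR 2 = 8.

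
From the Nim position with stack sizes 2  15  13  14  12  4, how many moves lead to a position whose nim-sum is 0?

5

Compute the nim-sum pairwise:
2 XOR 15 = 13
13 XOR 13 = 0
0 XOR 14 = 14
14 XOR 12 = 2
2 XOR 4 = 6
The overall nim-sum is X = 6. A stack of size p has a winning move iff p XOR X < p (reduce it to p XOR X).
  2: 2 XOR 6 = 4 ≥ 2 — no move.
  15: 15 XOR 6 = 9 < 15 — winning move (to 9).
  13: 13 XOR 6 = 11 < 13 — winning move (to 11).
  14: 14 XOR 6 = 8 < 14 — winning move (to 8).
  12: 12 XOR 6 = 10 < 12 — winning move (to 10).
  4: 4 XOR 6 = 2 < 4 — winning move (to 2).
That gives 5 winning moves.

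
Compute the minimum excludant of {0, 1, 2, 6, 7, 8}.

The values 0, 1, 2 are all present; 3 is the first non-negative integer missing from the set.

3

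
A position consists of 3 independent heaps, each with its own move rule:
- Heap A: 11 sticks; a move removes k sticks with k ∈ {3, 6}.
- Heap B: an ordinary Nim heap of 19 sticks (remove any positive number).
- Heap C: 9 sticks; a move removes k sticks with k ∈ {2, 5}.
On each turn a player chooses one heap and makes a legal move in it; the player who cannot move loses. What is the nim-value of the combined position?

For heap A, compute g(0), g(1), … with moves {3, 6}:
k:     0  1  2  3  4  5  6  7  8  9 10 11
g(k):  0  0  0  1  1  1  2  2  2  0  0  0
So g(11) = 0.
Heap B is a plain Nim heap of size 19, so its Grundy value is 19.
For heap C, compute g(0), g(1), … with moves {2, 5}:
k:     0  1  2  3  4  5  6  7  8  9
g(k):  0  0  1  1  0  2  1  0  0  1
So g(9) = 1.
By the Sprague-Grundy theorem, the Grundy value of a sum of independent games is the XOR of the component values.
Combined value = 0 XOR 19 XOR 1 = 18.

18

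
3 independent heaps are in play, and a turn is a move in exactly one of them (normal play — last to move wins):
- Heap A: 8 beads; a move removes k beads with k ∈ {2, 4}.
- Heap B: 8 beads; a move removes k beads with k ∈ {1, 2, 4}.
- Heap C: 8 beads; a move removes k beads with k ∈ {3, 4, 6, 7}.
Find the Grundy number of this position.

1

For heap A, compute g(0), g(1), … with moves {2, 4}:
g(0) = mex{} = 0
g(1) = mex{} = 0
g(2) = mex{0} = 1
g(3) = mex{0} = 1
g(4) = mex{0,1} = 2
g(5) = mex{0,1} = 2
g(6) = mex{1,2} = 0
g(7) = mex{1,2} = 0
g(8) = mex{0,2} = 1
So g(8) = 1.
Build the Grundy sequence for heap B with g(k) = mex{g(k−s) : s ∈ {1, 2, 4}, s ≤ k}:
k:     0  1  2  3  4  5  6  7  8
g(k):  0  1  2  0  1  2  0  1  2
So g(8) = 2.
Build the Grundy sequence for heap C with g(k) = mex{g(k−s) : s ∈ {3, 4, 6, 7}, s ≤ k}:
g(0) = mex{} = 0
g(1) = mex{} = 0
g(2) = mex{} = 0
g(3) = mex{0} = 1
g(4) = mex{0} = 1
g(5) = mex{0} = 1
g(6) = mex{0,1} = 2
g(7) = mex{0,1} = 2
g(8) = mex{0,1} = 2
So g(8) = 2.
By the Sprague-Grundy theorem, the Grundy value of a sum of independent games is the XOR of the component values.
Combined value = 1 XOR 2 XOR 2 = 1.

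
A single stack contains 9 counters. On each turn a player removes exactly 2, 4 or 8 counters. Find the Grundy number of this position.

Grundy values for subtraction set {2, 4, 8}:
g(0) = mex{} = 0
g(1) = mex{} = 0
g(2) = mex{0} = 1
g(3) = mex{0} = 1
g(4) = mex{0,1} = 2
g(5) = mex{0,1} = 2
g(6) = mex{1,2} = 0
g(7) = mex{1,2} = 0
g(8) = mex{0,2} = 1
g(9) = mex{0,2} = 1
So g(9) = 1.

1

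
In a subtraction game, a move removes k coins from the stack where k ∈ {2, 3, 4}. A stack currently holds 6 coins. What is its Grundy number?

0

Build the Grundy sequence with g(k) = mex{g(k−s) : s ∈ {2, 3, 4}, s ≤ k}:
g(0) = mex{} = 0
g(1) = mex{} = 0
g(2) = mex{0} = 1
g(3) = mex{0} = 1
g(4) = mex{0,1} = 2
g(5) = mex{0,1} = 2
g(6) = mex{1,2} = 0
So g(6) = 0.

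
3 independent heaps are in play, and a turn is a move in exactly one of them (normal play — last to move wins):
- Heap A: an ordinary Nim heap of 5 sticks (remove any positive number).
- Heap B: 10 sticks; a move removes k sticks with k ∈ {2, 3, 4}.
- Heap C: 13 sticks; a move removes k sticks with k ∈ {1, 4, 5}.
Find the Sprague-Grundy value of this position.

4

Heap A is a plain Nim heap of size 5, so its Grundy value is 5.
Grundy values for heap B (subtraction set {2, 3, 4}):
k:     0  1  2  3  4  5  6  7  8  9 10
g(k):  0  0  1  1  2  2  0  0  1  1  2
So g(10) = 2.
For heap C, compute g(0), g(1), … with moves {1, 4, 5}:
k:     0  1  2  3  4  5  6  7  8  9 10 11 12 13
g(k):  0  1  0  1  2  3  2  3  0  1  0  1  2  3
So g(13) = 3.
By the Sprague-Grundy theorem, the Grundy value of a sum of independent games is the XOR of the component values.
Combined value = 5 XOR 2 XOR 3 = 4.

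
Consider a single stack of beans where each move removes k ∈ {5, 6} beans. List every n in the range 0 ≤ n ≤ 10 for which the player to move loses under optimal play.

0, 1, 2, 3, 4

Grundy values for subtraction set {5, 6}:
g(0) = mex{} = 0
g(1) = mex{} = 0
g(2) = mex{} = 0
g(3) = mex{} = 0
g(4) = mex{} = 0
g(5) = mex{0} = 1
g(6) = mex{0} = 1
g(7) = mex{0} = 1
g(8) = mex{0} = 1
g(9) = mex{0} = 1
g(10) = mex{0,1} = 2
The P-positions (g = 0) in 0..10 are 0, 1, 2, 3, 4.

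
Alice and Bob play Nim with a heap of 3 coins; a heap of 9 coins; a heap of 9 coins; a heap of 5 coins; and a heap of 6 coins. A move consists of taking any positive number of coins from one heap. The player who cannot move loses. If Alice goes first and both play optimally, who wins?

Compute the nim-sum pairwise:
3 ⊕ 9 = 10
10 ⊕ 9 = 3
3 ⊕ 5 = 6
6 ⊕ 6 = 0
The nim-sum is 0, so this is a P-position: the player to move is in a losing position under optimal play; Alice is about to move from it and so loses — Bob wins.

Bob wins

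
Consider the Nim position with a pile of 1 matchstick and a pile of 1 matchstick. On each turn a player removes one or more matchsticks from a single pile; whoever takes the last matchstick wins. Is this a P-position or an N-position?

Compute the nim-sum pairwise:
1 ^ 1 = 0
The nim-sum is 0, so this is a P-position: the player to move is in a losing position under optimal play.

P-position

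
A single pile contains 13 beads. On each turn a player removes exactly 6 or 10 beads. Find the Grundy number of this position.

2

Build the Grundy sequence with g(k) = mex{g(k−s) : s ∈ {6, 10}, s ≤ k}:
g(0) = mex{} = 0
g(1) = mex{} = 0
g(2) = mex{} = 0
g(3) = mex{} = 0
g(4) = mex{} = 0
g(5) = mex{} = 0
g(6) = mex{0} = 1
g(7) = mex{0} = 1
g(8) = mex{0} = 1
g(9) = mex{0} = 1
g(10) = mex{0} = 1
g(11) = mex{0} = 1
g(12) = mex{0,1} = 2
g(13) = mex{0,1} = 2
So g(13) = 2.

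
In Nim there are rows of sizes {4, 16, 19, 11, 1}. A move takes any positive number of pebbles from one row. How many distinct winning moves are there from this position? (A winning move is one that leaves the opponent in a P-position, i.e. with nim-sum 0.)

Nim-sum: 4 ⊕ 16 ⊕ 19 ⊕ 11 ⊕ 1 = 13.
The overall nim-sum is X = 13. A row of size p has a winning move iff p XOR X < p (reduce it to p XOR X).
  4: 4 XOR 13 = 9 ≥ 4 — no move.
  16: 16 XOR 13 = 29 ≥ 16 — no move.
  19: 19 XOR 13 = 30 ≥ 19 — no move.
  11: 11 XOR 13 = 6 < 11 — winning move (to 6).
  1: 1 XOR 13 = 12 ≥ 1 — no move.
That gives 1 winning move.

1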